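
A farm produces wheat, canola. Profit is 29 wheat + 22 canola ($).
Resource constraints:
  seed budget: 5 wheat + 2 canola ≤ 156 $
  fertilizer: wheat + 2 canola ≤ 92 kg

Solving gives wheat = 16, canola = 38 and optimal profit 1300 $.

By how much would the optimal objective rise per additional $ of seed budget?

Both seed budget and fertilizer are binding at x*.
Dual feasibility on the basic columns requires 5·y_seed budget + 1·y_fertilizer = 29, 2·y_seed budget + 2·y_fertilizer = 22.
Solving: y_seed budget = 4.5, y_fertilizer = 6.5.
Shadow price of seed budget = 4.5.

4.5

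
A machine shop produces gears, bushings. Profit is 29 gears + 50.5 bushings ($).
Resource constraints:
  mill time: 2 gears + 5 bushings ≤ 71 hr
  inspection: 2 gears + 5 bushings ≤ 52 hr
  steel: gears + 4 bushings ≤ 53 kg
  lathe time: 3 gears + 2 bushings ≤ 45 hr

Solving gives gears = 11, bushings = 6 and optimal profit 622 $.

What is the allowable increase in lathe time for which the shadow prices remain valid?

33

Binding constraints: inspection, lathe time. The basis is B = [[2,5],[3,2]] with det -11.
Per unit increase in lathe time, x* moves by d = (0.4545, -0.1818).
The basis stays optimal until bushings reaches 0; allowable increase = 33 hr.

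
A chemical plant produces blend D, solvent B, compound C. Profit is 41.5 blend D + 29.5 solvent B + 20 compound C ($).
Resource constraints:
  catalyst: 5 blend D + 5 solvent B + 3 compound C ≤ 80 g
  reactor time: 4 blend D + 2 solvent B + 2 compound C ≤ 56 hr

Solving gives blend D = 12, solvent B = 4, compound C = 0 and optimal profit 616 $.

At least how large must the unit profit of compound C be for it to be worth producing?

At the optimum: catalyst uses 80 of 80 (binding); reactor time uses 56 of 56 (binding).
From A_Bᵀ y = c: 5·y_catalyst + 4·y_reactor time = 41.5; 5·y_catalyst + 2·y_reactor time = 29.5.
→ y_catalyst = 3.5 and y_reactor time = 6.
compound C enters the basis when its profit ≥ yᵀa₃ = 3.5·3 + 6·2 = 22.5.

22.5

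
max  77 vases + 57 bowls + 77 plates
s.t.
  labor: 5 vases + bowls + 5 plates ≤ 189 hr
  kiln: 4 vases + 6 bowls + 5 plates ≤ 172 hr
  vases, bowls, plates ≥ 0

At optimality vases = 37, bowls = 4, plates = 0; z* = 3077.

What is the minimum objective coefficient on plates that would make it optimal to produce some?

85

At the optimum: labor uses 189 of 189 (binding); kiln uses 172 of 172 (binding).
Dual feasibility on the basic columns requires 5·y_labor + 4·y_kiln = 77, 1·y_labor + 6·y_kiln = 57.
This yields shadow prices y_labor = 9, y_kiln = 8.
plates enters the basis when its profit ≥ yᵀa₃ = 9·5 + 8·5 = 85.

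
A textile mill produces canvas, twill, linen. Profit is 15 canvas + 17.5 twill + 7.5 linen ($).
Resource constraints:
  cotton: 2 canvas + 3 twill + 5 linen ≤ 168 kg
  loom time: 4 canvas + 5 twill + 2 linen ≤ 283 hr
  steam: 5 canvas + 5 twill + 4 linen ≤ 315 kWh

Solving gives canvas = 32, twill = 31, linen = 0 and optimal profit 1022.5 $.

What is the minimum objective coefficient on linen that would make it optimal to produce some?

9

Check each constraint at x*: cotton 157/168 (slack 11); loom time 283/283 (tight); steam 315/315 (tight).
Slack constraints have shadow price 0 (complementary slackness).
Dual feasibility on the basic columns requires 4·y_loom time + 5·y_steam = 15, 5·y_loom time + 5·y_steam = 17.5.
→ y_loom time = 2.5 and y_steam = 1.
linen enters the basis when its profit ≥ yᵀa₃ = 2.5·2 + 1·4 = 9.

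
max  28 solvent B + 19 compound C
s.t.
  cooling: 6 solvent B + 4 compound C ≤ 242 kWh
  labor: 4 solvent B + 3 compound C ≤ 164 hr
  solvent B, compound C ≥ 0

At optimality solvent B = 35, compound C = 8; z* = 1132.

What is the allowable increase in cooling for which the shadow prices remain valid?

Binding constraints: cooling, labor. The basis is B = [[6,4],[4,3]] with det 2.
Per unit increase in cooling, x* moves by d = (1.5, -2).
The basis stays optimal until compound C reaches 0; allowable increase = 4 kWh.

4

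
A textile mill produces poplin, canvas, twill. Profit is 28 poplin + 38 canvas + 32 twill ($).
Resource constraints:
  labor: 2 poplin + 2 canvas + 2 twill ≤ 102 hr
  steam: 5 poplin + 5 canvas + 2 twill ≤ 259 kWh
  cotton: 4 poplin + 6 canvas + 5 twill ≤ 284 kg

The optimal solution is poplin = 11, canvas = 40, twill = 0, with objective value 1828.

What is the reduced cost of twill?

-1

Check each constraint at x*: labor 102/102 (tight); steam 255/259 (slack 4); cotton 284/284 (tight).
Slack constraints have shadow price 0 (complementary slackness).
The binding rows give the dual system: 2·y_labor + 4·y_cotton = 28 and 2·y_labor + 6·y_cotton = 38.
Solving: y_labor = 4, y_cotton = 5.
Reduced cost of twill: c₃ − yᵀa₃ = 32 − (4·2 + 5·5) = 32 − 33 = -1.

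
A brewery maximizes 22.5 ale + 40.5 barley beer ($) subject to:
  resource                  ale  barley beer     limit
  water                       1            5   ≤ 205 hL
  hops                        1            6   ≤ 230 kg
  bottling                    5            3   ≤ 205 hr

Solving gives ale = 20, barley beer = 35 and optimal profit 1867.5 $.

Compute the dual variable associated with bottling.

3.5

Binding: hops and bottling. Non-binding: water (10 unused).
Slack constraints have shadow price 0 (complementary slackness).
From A_Bᵀ y = c: 1·y_hops + 5·y_bottling = 22.5; 6·y_hops + 3·y_bottling = 40.5.
This yields shadow prices y_hops = 5, y_bottling = 3.5.
Shadow price of bottling = 3.5.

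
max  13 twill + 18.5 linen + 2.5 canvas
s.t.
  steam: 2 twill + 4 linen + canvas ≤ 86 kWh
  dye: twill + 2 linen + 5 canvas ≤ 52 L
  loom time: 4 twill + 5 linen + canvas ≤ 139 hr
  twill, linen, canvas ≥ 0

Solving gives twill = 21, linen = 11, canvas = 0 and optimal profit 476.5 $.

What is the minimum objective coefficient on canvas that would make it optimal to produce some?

4

Check each constraint at x*: steam 86/86 (tight); dye 43/52 (slack 9); loom time 139/139 (tight).
Slack constraints have shadow price 0 (complementary slackness).
The binding rows give the dual system: 2·y_steam + 4·y_loom time = 13 and 4·y_steam + 5·y_loom time = 18.5.
→ y_steam = 1.5 and y_loom time = 2.5.
canvas enters the basis when its profit ≥ yᵀa₃ = 1.5·1 + 2.5·1 = 4.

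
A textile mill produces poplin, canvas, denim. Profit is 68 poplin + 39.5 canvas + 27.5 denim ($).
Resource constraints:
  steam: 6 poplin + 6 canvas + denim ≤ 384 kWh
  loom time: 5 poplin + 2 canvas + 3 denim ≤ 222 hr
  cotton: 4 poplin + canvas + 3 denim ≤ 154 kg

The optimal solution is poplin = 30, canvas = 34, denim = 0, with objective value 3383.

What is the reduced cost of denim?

-6

At the optimum: steam uses 384 of 384 (binding); loom time uses 218 of 222 (slack = 4); cotton uses 154 of 154 (binding).
Since loom time is not tight, its dual is 0.
The binding rows give the dual system: 6·y_steam + 4·y_cotton = 68 and 6·y_steam + 1·y_cotton = 39.5.
This yields shadow prices y_steam = 5, y_cotton = 9.5.
Reduced cost of denim: c₃ − yᵀa₃ = 27.5 − (5·1 + 9.5·3) = 27.5 − 33.5 = -6.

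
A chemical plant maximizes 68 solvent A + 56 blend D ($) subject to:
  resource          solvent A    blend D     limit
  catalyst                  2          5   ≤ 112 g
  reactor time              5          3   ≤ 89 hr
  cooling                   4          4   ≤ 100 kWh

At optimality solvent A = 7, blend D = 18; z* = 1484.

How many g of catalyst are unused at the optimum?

8

catalyst used = 2·7 + 5·18 = 104; slack = 112 − 104 = 8.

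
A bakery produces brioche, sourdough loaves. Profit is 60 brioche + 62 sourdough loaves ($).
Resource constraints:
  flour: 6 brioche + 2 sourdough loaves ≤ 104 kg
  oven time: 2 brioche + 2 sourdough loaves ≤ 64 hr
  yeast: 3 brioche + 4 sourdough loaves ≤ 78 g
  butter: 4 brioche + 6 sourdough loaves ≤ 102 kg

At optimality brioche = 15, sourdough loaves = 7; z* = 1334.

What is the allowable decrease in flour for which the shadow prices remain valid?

Binding constraints: flour, butter. The basis is B = [[6,2],[4,6]] with det 28.
Per unit decrease in flour, x* moves by d = (-0.2143, 0.1429).
The basis stays optimal until brioche reaches 0; allowable decrease = 70 kg.

70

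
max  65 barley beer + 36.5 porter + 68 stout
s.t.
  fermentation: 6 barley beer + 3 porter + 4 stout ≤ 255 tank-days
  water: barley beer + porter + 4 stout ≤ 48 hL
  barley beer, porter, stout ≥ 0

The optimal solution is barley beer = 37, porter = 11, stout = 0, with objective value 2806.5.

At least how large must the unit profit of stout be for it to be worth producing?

Both fermentation and water are binding at x*.
The binding rows give the dual system: 6·y_fermentation + 1·y_water = 65 and 3·y_fermentation + 1·y_water = 36.5.
→ y_fermentation = 9.5 and y_water = 8.
stout enters the basis when its profit ≥ yᵀa₃ = 9.5·4 + 8·4 = 70.

70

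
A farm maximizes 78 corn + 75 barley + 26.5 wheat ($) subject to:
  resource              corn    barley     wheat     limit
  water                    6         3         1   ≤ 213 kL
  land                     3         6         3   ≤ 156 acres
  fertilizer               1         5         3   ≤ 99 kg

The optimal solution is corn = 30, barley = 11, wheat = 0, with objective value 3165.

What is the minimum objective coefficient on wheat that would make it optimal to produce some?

Binding: water and land. Non-binding: fertilizer (14 unused).
By complementary slackness, y = 0 for the non-binding constraint.
From A_Bᵀ y = c: 6·y_water + 3·y_land = 78; 3·y_water + 6·y_land = 75.
Solving: y_water = 9, y_land = 8.
wheat enters the basis when its profit ≥ yᵀa₃ = 9·1 + 8·3 = 33.

33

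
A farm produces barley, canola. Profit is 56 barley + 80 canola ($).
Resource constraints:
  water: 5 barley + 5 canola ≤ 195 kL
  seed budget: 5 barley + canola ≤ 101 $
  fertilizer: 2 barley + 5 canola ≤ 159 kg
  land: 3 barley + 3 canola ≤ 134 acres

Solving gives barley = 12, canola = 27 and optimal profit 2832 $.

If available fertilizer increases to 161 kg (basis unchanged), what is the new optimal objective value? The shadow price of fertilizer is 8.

Δb = 2, so new z* = 2832 + (8)·(2) = 2832 + 16 = 2848.

2848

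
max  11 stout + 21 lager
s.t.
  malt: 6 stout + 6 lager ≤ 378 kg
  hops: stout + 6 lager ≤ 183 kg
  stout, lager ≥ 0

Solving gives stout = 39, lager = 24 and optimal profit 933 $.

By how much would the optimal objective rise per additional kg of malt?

1.5

At the optimum: malt uses 378 of 378 (binding); hops uses 183 of 183 (binding).
The binding rows give the dual system: 6·y_malt + 1·y_hops = 11 and 6·y_malt + 6·y_hops = 21.
This yields shadow prices y_malt = 1.5, y_hops = 2.
Shadow price of malt = 1.5.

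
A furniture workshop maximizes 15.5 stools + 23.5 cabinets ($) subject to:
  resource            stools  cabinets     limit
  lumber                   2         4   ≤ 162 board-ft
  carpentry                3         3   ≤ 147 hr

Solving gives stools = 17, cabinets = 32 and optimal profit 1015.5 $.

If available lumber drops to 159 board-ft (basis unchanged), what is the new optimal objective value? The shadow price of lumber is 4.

1003.5

Δb = -3, so new z* = 1015.5 + (4)·(-3) = 1015.5 − 12 = 1003.5.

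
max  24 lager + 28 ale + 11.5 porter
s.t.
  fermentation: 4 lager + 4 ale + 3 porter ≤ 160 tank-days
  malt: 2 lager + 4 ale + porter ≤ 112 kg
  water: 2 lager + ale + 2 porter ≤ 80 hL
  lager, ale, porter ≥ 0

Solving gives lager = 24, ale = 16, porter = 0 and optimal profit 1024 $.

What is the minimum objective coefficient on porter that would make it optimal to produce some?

Check each constraint at x*: fermentation 160/160 (tight); malt 112/112 (tight); water 64/80 (slack 16).
By complementary slackness, y = 0 for the non-binding constraint.
Dual feasibility on the basic columns requires 4·y_fermentation + 2·y_malt = 24, 4·y_fermentation + 4·y_malt = 28.
This yields shadow prices y_fermentation = 5, y_malt = 2.
porter enters the basis when its profit ≥ yᵀa₃ = 5·3 + 2·1 = 17.

17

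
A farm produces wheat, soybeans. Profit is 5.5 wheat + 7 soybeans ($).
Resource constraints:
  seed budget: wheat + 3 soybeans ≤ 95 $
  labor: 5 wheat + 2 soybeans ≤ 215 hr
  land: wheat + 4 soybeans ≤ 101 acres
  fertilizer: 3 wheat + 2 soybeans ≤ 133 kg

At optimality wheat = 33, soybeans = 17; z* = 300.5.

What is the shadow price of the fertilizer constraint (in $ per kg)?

1.5

Check each constraint at x*: seed budget 84/95 (slack 11); labor 199/215 (slack 16); land 101/101 (tight); fertilizer 133/133 (tight).
By complementary slackness, y = 0 for the non-binding constraints.
From A_Bᵀ y = c: 1·y_land + 3·y_fertilizer = 5.5; 4·y_land + 2·y_fertilizer = 7.
This yields shadow prices y_land = 1, y_fertilizer = 1.5.
Shadow price of fertilizer = 1.5.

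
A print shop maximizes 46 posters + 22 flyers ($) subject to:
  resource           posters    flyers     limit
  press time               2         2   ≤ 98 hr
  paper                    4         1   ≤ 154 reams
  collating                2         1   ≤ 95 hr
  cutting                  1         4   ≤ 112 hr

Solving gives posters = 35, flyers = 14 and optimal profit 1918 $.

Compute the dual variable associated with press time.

7

Binding: press time and paper. Non-binding: collating (11 unused), cutting (21 unused).
Since collating, cutting are not tight, their duals are 0.
From A_Bᵀ y = c: 2·y_press time + 4·y_paper = 46; 2·y_press time + 1·y_paper = 22.
Solving: y_press time = 7, y_paper = 8.
Shadow price of press time = 7.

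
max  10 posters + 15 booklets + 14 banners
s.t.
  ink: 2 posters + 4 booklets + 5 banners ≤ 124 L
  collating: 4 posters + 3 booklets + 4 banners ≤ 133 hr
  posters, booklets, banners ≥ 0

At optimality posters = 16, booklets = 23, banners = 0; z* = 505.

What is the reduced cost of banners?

At the optimum: ink uses 124 of 124 (binding); collating uses 133 of 133 (binding).
Dual feasibility on the basic columns requires 2·y_ink + 4·y_collating = 10, 4·y_ink + 3·y_collating = 15.
→ y_ink = 3 and y_collating = 1.
Reduced cost of banners: c₃ − yᵀa₃ = 14 − (3·5 + 1·4) = 14 − 19 = -5.

-5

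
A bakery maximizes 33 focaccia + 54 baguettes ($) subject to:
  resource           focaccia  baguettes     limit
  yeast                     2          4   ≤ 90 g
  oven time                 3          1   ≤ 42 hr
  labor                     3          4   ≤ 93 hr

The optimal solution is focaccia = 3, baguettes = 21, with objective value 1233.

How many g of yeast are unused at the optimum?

0

yeast used = 2·3 + 4·21 = 90; slack = 90 − 90 = 0.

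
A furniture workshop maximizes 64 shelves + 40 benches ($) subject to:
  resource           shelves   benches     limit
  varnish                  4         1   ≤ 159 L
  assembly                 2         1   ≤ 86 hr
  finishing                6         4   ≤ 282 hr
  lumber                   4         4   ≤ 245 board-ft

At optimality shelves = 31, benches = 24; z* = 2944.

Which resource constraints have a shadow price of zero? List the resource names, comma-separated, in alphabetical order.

varnish: 148/159 (slack 11)
assembly: 86/86 (binding)
finishing: 282/282 (binding)
lumber: 220/245 (slack 25)
By complementary slackness, a constraint with positive slack has shadow price 0 → lumber, varnish.

lumber, varnish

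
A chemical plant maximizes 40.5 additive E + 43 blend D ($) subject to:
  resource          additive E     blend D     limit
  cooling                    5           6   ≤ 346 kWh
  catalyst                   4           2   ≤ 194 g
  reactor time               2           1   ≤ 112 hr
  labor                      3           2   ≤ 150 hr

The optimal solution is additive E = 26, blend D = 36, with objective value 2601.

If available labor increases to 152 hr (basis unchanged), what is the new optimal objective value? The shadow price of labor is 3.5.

Δb = 2, so new z* = 2601 + (3.5)·(2) = 2601 + 7 = 2608.

2608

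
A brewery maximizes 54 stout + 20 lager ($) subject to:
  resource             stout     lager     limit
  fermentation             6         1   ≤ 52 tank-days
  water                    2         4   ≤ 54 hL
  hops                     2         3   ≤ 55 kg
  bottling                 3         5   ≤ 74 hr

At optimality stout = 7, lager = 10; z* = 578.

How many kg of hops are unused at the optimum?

11

hops used = 2·7 + 3·10 = 44; slack = 55 − 44 = 11.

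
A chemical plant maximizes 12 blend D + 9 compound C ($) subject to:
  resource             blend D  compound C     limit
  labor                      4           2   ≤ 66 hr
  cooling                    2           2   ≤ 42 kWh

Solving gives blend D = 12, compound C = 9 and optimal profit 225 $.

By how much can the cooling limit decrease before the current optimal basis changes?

Binding constraints: labor, cooling. The basis is B = [[4,2],[2,2]] with det 4.
Per unit decrease in cooling, x* moves by d = (0.5, -1).
The basis stays optimal until compound C reaches 0; allowable decrease = 9 kWh.

9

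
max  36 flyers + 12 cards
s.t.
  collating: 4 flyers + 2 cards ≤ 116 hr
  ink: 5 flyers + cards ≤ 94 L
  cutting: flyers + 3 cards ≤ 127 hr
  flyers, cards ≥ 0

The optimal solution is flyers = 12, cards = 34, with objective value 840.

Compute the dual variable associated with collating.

4

Binding: collating and ink. Non-binding: cutting (13 unused).
Since cutting is not tight, its dual is 0.
From A_Bᵀ y = c: 4·y_collating + 5·y_ink = 36; 2·y_collating + 1·y_ink = 12.
Solving: y_collating = 4, y_ink = 4.
Shadow price of collating = 4.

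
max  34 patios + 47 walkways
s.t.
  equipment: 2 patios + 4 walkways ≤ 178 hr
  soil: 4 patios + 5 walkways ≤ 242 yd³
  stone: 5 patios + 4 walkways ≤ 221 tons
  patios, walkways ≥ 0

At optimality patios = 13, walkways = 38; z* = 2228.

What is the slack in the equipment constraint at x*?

0

equipment used = 2·13 + 4·38 = 178; slack = 178 − 178 = 0.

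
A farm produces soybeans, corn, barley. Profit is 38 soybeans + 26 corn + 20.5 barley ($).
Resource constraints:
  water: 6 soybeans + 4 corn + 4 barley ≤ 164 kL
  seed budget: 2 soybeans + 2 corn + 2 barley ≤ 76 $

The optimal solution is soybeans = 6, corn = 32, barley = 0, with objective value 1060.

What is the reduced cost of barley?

At the optimum: water uses 164 of 164 (binding); seed budget uses 76 of 76 (binding).
The binding rows give the dual system: 6·y_water + 2·y_seed budget = 38 and 4·y_water + 2·y_seed budget = 26.
→ y_water = 6 and y_seed budget = 1.
Reduced cost of barley: c₃ − yᵀa₃ = 20.5 − (6·4 + 1·2) = 20.5 − 26 = -5.5.

-5.5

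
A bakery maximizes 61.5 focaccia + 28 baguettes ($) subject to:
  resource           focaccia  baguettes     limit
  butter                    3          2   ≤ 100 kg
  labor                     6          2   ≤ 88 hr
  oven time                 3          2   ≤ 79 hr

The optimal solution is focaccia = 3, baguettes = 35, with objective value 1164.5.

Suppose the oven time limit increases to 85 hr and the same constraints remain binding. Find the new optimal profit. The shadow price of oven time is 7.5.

1209.5

Δb = 6, so new z* = 1164.5 + (7.5)·(6) = 1164.5 + 45 = 1209.5.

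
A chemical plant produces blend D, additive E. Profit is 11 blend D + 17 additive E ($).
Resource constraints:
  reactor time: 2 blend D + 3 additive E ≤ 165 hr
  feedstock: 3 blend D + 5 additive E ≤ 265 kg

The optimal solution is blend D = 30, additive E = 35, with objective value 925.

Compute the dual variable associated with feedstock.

1

At the optimum: reactor time uses 165 of 165 (binding); feedstock uses 265 of 265 (binding).
From A_Bᵀ y = c: 2·y_reactor time + 3·y_feedstock = 11; 3·y_reactor time + 5·y_feedstock = 17.
This yields shadow prices y_reactor time = 4, y_feedstock = 1.
Shadow price of feedstock = 1.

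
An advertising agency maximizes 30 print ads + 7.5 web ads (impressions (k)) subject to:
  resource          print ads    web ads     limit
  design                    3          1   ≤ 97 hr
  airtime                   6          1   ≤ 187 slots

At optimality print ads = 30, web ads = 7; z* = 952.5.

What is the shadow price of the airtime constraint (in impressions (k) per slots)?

2.5

At the optimum: design uses 97 of 97 (binding); airtime uses 187 of 187 (binding).
From A_Bᵀ y = c: 3·y_design + 6·y_airtime = 30; 1·y_design + 1·y_airtime = 7.5.
Solving: y_design = 5, y_airtime = 2.5.
Shadow price of airtime = 2.5.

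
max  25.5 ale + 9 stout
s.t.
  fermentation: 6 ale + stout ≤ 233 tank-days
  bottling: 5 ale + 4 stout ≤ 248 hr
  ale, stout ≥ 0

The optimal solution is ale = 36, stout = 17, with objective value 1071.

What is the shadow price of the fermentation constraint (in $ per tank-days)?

3

Both fermentation and bottling are binding at x*.
From A_Bᵀ y = c: 6·y_fermentation + 5·y_bottling = 25.5; 1·y_fermentation + 4·y_bottling = 9.
→ y_fermentation = 3 and y_bottling = 1.5.
Shadow price of fermentation = 3.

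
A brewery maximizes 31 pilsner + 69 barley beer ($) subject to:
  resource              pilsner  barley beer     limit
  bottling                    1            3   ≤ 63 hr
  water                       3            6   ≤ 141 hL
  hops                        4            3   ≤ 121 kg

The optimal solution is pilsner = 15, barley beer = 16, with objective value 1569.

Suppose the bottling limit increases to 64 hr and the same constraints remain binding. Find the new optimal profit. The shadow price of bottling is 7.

Δb = 1, so new z* = 1569 + (7)·(1) = 1569 + 7 = 1576.

1576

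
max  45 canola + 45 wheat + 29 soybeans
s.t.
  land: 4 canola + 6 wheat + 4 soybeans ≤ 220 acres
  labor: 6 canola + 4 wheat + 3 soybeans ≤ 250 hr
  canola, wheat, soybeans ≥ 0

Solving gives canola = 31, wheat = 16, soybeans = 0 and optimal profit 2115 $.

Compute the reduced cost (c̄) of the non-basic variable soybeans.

-2.5

Both land and labor are binding at x*.
Dual feasibility on the basic columns requires 4·y_land + 6·y_labor = 45, 6·y_land + 4·y_labor = 45.
This yields shadow prices y_land = 4.5, y_labor = 4.5.
Reduced cost of soybeans: c₃ − yᵀa₃ = 29 − (4.5·4 + 4.5·3) = 29 − 31.5 = -2.5.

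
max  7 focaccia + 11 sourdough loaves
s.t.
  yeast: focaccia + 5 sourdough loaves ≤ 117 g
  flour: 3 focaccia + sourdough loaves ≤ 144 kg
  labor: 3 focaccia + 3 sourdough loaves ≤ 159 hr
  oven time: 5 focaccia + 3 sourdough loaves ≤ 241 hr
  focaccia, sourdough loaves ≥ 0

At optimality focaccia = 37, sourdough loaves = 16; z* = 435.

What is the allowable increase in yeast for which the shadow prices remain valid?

Binding constraints: yeast, labor. The basis is B = [[1,5],[3,3]] with det -12.
Per unit increase in yeast, x* moves by d = (-0.25, 0.25).
The basis stays optimal until focaccia reaches 0; allowable increase = 148 g.

148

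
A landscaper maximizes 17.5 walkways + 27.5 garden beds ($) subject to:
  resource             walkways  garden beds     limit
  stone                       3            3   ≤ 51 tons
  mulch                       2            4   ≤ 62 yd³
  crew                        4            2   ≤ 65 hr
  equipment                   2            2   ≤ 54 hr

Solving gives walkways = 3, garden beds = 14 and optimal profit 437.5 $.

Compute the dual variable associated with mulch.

5

At the optimum: stone uses 51 of 51 (binding); mulch uses 62 of 62 (binding); crew uses 40 of 65 (slack = 25); equipment uses 34 of 54 (slack = 20).
Slack constraints have shadow price 0 (complementary slackness).
Dual feasibility on the basic columns requires 3·y_stone + 2·y_mulch = 17.5, 3·y_stone + 4·y_mulch = 27.5.
This yields shadow prices y_stone = 2.5, y_mulch = 5.
Shadow price of mulch = 5.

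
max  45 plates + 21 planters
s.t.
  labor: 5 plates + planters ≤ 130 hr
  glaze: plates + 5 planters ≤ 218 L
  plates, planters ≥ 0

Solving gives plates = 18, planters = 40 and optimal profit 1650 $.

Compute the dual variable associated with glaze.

2.5

Check each constraint at x*: labor 130/130 (tight); glaze 218/218 (tight).
From A_Bᵀ y = c: 5·y_labor + 1·y_glaze = 45; 1·y_labor + 5·y_glaze = 21.
This yields shadow prices y_labor = 8.5, y_glaze = 2.5.
Shadow price of glaze = 2.5.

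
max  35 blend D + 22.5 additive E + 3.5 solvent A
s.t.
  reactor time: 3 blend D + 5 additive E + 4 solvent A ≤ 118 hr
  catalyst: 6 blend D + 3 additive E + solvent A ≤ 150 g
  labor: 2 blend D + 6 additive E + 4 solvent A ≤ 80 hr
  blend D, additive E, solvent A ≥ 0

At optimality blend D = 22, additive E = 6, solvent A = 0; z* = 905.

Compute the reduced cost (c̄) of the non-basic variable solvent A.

Check each constraint at x*: reactor time 96/118 (slack 22); catalyst 150/150 (tight); labor 80/80 (tight).
Slack constraints have shadow price 0 (complementary slackness).
The binding rows give the dual system: 6·y_catalyst + 2·y_labor = 35 and 3·y_catalyst + 6·y_labor = 22.5.
This yields shadow prices y_catalyst = 5.5, y_labor = 1.
Reduced cost of solvent A: c₃ − yᵀa₃ = 3.5 − (5.5·1 + 1·4) = 3.5 − 9.5 = -6.

-6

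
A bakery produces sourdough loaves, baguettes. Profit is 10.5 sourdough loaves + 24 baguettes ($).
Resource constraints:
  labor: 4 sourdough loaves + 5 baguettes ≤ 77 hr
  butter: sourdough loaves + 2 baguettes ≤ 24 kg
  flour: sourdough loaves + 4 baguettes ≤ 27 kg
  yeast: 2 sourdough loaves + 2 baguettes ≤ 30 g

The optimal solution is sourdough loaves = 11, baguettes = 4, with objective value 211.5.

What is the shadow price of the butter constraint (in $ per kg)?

0

Check each constraint at x*: labor 64/77 (slack 13); butter 19/24 (slack 5); flour 27/27 (tight); yeast 30/30 (tight).
Slack constraints have shadow price 0 (complementary slackness).
The binding rows give the dual system: 1·y_flour + 2·y_yeast = 10.5 and 4·y_flour + 2·y_yeast = 24.
Solving: y_flour = 4.5, y_yeast = 3.
Shadow price of butter = 0.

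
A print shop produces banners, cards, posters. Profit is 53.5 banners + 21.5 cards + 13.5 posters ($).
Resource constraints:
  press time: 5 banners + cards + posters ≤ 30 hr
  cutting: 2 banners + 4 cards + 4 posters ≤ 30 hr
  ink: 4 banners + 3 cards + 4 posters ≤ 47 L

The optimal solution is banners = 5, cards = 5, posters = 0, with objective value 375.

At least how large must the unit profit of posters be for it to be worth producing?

Check each constraint at x*: press time 30/30 (tight); cutting 30/30 (tight); ink 35/47 (slack 12).
Since ink is not tight, its dual is 0.
The binding rows give the dual system: 5·y_press time + 2·y_cutting = 53.5 and 1·y_press time + 4·y_cutting = 21.5.
→ y_press time = 9.5 and y_cutting = 3.
posters enters the basis when its profit ≥ yᵀa₃ = 9.5·1 + 3·4 = 21.5.

21.5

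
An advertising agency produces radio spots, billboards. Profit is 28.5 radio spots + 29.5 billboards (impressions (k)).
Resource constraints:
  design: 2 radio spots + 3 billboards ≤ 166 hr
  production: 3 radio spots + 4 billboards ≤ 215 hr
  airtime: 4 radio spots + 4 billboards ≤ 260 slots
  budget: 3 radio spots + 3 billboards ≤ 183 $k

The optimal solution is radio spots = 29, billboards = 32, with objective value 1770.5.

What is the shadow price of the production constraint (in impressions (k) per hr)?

At the optimum: design uses 154 of 166 (slack = 12); production uses 215 of 215 (binding); airtime uses 244 of 260 (slack = 16); budget uses 183 of 183 (binding).
Since design, airtime are not tight, their duals are 0.
Dual feasibility on the basic columns requires 3·y_production + 3·y_budget = 28.5, 4·y_production + 3·y_budget = 29.5.
This yields shadow prices y_production = 1, y_budget = 8.5.
Shadow price of production = 1.

1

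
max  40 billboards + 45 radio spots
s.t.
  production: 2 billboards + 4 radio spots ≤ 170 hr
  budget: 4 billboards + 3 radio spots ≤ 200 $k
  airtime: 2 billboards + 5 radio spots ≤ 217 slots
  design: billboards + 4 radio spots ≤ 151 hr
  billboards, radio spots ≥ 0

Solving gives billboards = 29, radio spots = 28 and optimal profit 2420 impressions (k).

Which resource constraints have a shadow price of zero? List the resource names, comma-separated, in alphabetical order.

airtime, design

production: 170/170 (binding)
budget: 200/200 (binding)
airtime: 198/217 (slack 19)
design: 141/151 (slack 10)
By complementary slackness, a constraint with positive slack has shadow price 0 → airtime, design.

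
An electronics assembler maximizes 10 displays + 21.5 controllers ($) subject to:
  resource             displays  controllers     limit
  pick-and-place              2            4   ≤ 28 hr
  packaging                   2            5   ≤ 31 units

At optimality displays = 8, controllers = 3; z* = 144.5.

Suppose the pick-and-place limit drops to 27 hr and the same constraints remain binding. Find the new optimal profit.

Check each constraint at x*: pick-and-place 28/28 (tight); packaging 31/31 (tight).
From A_Bᵀ y = c: 2·y_pick-and-place + 2·y_packaging = 10; 4·y_pick-and-place + 5·y_packaging = 21.5.
Solving: y_pick-and-place = 3.5, y_packaging = 1.5.
Δz = y_pick-and-place·Δb = 3.5 × (-1) = -3.5, so new z* = 144.5 − 3.5 = 141.

141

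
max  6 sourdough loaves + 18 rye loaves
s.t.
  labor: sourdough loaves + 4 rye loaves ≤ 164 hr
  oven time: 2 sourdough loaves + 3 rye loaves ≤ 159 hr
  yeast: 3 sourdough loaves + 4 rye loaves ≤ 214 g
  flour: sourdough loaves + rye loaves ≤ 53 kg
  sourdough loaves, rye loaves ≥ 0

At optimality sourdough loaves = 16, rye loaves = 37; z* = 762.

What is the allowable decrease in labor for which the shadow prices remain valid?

Binding constraints: labor, flour. The basis is B = [[1,4],[1,1]] with det -3.
Per unit decrease in labor, x* moves by d = (0.3333, -0.3333).
The basis stays optimal until rye loaves reaches 0; allowable decrease = 111 hr.

111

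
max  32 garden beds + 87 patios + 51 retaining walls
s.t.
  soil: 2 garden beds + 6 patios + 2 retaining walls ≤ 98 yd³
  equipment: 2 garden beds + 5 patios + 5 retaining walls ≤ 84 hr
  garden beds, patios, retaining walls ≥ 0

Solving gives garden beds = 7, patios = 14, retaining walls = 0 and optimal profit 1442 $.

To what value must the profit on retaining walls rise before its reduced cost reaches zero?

59

Check each constraint at x*: soil 98/98 (tight); equipment 84/84 (tight).
From A_Bᵀ y = c: 2·y_soil + 2·y_equipment = 32; 6·y_soil + 5·y_equipment = 87.
This yields shadow prices y_soil = 7, y_equipment = 9.
retaining walls enters the basis when its profit ≥ yᵀa₃ = 7·2 + 9·5 = 59.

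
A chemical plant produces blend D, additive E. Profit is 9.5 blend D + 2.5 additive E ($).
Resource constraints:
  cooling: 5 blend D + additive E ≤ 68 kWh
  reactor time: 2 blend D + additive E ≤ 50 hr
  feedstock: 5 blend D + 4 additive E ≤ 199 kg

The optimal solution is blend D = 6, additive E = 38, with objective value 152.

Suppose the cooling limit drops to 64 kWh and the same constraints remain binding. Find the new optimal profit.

146

Binding: cooling and reactor time. Non-binding: feedstock (17 unused).
Slack constraints have shadow price 0 (complementary slackness).
Dual feasibility on the basic columns requires 5·y_cooling + 2·y_reactor time = 9.5, 1·y_cooling + 1·y_reactor time = 2.5.
→ y_cooling = 1.5 and y_reactor time = 1.
Δz = y_cooling·Δb = 1.5 × (-4) = -6, so new z* = 152 − 6 = 146.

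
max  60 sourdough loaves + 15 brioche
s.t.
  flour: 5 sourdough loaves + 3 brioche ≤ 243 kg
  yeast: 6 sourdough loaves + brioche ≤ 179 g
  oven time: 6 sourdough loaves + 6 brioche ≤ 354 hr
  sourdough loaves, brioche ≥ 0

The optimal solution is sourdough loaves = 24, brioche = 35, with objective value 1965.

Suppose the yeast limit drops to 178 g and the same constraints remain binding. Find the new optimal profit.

At the optimum: flour uses 225 of 243 (slack = 18); yeast uses 179 of 179 (binding); oven time uses 354 of 354 (binding).
Since flour is not tight, its dual is 0.
From A_Bᵀ y = c: 6·y_yeast + 6·y_oven time = 60; 1·y_yeast + 6·y_oven time = 15.
This yields shadow prices y_yeast = 9, y_oven time = 1.
Δz = y_yeast·Δb = 9 × (-1) = -9, so new z* = 1965 − 9 = 1956.

1956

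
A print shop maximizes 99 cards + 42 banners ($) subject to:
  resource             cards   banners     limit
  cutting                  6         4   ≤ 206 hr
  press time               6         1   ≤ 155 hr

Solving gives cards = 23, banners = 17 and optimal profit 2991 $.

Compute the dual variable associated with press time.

At the optimum: cutting uses 206 of 206 (binding); press time uses 155 of 155 (binding).
Dual feasibility on the basic columns requires 6·y_cutting + 6·y_press time = 99, 4·y_cutting + 1·y_press time = 42.
→ y_cutting = 8.5 and y_press time = 8.
Shadow price of press time = 8.

8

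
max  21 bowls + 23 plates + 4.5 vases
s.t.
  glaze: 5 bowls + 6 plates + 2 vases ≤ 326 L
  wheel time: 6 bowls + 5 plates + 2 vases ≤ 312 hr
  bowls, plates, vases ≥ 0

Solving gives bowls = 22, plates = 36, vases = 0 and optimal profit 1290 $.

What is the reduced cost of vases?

-3.5

At the optimum: glaze uses 326 of 326 (binding); wheel time uses 312 of 312 (binding).
The binding rows give the dual system: 5·y_glaze + 6·y_wheel time = 21 and 6·y_glaze + 5·y_wheel time = 23.
This yields shadow prices y_glaze = 3, y_wheel time = 1.
Reduced cost of vases: c₃ − yᵀa₃ = 4.5 − (3·2 + 1·2) = 4.5 − 8 = -3.5.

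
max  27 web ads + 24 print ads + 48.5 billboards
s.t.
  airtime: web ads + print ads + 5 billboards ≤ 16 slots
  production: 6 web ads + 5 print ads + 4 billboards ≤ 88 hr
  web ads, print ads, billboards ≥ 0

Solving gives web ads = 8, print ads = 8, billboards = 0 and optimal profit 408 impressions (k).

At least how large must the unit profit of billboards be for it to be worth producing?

Check each constraint at x*: airtime 16/16 (tight); production 88/88 (tight).
From A_Bᵀ y = c: 1·y_airtime + 6·y_production = 27; 1·y_airtime + 5·y_production = 24.
Solving: y_airtime = 9, y_production = 3.
billboards enters the basis when its profit ≥ yᵀa₃ = 9·5 + 3·4 = 57.

57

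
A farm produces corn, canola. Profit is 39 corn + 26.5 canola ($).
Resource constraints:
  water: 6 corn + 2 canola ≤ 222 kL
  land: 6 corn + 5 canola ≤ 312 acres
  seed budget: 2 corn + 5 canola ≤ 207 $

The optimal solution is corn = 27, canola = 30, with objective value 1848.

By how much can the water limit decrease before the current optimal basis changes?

2.7

Binding constraints: water, land. The basis is B = [[6,2],[6,5]] with det 18.
Per unit decrease in water, x* moves by d = (-0.2778, 0.3333).
The basis stays optimal until seed budget becomes binding; allowable decrease = 2.7 kL.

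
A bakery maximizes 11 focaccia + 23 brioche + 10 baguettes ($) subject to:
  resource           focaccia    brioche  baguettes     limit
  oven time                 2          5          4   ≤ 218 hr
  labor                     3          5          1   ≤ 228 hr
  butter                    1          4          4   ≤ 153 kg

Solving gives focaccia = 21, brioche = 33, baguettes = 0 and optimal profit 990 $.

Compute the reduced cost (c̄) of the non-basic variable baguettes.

Binding: labor and butter. Non-binding: oven time (11 unused).
Slack constraints have shadow price 0 (complementary slackness).
From A_Bᵀ y = c: 3·y_labor + 1·y_butter = 11; 5·y_labor + 4·y_butter = 23.
This yields shadow prices y_labor = 3, y_butter = 2.
Reduced cost of baguettes: c₃ − yᵀa₃ = 10 − (3·1 + 2·4) = 10 − 11 = -1.

-1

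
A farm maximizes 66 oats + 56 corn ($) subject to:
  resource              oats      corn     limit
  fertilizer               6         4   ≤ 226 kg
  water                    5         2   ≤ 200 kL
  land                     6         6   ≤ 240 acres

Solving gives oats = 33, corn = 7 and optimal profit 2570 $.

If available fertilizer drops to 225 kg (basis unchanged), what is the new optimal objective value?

Binding: fertilizer and land. Non-binding: water (21 unused).
Slack constraints have shadow price 0 (complementary slackness).
From A_Bᵀ y = c: 6·y_fertilizer + 6·y_land = 66; 4·y_fertilizer + 6·y_land = 56.
→ y_fertilizer = 5 and y_land = 6.
Δz = y_fertilizer·Δb = 5 × (-1) = -5, so new z* = 2570 − 5 = 2565.

2565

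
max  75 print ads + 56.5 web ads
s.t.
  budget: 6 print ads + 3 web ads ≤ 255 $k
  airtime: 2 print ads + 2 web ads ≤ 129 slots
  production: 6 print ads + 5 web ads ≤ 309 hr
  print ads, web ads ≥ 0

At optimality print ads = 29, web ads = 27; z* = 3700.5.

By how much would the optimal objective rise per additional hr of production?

9.5

Check each constraint at x*: budget 255/255 (tight); airtime 112/129 (slack 17); production 309/309 (tight).
Since airtime is not tight, its dual is 0.
The binding rows give the dual system: 6·y_budget + 6·y_production = 75 and 3·y_budget + 5·y_production = 56.5.
→ y_budget = 3 and y_production = 9.5.
Shadow price of production = 9.5.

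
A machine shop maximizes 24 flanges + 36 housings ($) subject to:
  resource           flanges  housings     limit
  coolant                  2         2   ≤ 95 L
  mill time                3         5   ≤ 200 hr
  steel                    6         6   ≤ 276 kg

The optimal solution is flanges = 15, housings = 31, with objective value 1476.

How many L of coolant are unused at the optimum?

3

coolant used = 2·15 + 2·31 = 92; slack = 95 − 92 = 3.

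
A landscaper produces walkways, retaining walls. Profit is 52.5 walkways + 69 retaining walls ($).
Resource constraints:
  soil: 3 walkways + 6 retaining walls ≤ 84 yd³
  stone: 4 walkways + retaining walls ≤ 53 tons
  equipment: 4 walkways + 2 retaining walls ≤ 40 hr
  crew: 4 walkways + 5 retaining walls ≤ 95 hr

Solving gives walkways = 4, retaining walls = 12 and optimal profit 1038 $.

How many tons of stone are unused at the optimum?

stone used = 4·4 + 1·12 = 28; slack = 53 − 28 = 25.

25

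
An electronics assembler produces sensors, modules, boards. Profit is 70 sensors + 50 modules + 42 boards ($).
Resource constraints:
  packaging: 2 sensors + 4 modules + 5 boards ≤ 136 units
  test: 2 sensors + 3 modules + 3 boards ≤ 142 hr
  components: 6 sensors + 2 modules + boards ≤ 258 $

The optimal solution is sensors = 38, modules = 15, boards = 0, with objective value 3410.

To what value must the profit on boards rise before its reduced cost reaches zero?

49

Binding: packaging and components. Non-binding: test (21 unused).
By complementary slackness, y = 0 for the non-binding constraint.
Dual feasibility on the basic columns requires 2·y_packaging + 6·y_components = 70, 4·y_packaging + 2·y_components = 50.
Solving: y_packaging = 8, y_components = 9.
boards enters the basis when its profit ≥ yᵀa₃ = 8·5 + 9·1 = 49.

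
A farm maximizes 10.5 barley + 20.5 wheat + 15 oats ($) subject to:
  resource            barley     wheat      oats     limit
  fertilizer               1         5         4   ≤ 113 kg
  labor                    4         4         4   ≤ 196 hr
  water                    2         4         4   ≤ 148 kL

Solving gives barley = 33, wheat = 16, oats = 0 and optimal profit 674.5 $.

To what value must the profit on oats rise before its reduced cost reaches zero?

18

At the optimum: fertilizer uses 113 of 113 (binding); labor uses 196 of 196 (binding); water uses 130 of 148 (slack = 18).
Slack constraints have shadow price 0 (complementary slackness).
Dual feasibility on the basic columns requires 1·y_fertilizer + 4·y_labor = 10.5, 5·y_fertilizer + 4·y_labor = 20.5.
→ y_fertilizer = 2.5 and y_labor = 2.
oats enters the basis when its profit ≥ yᵀa₃ = 2.5·4 + 2·4 = 18.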